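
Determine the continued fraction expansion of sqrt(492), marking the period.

[22; (5, 1, 1, 10, 1, 1, 5, 44)]

Write x_i = (sqrt(492) + m_i)/d_i with (m_0, d_0) = (0, 1). a_0 = floor(sqrt(492)) = 22, since 22^2 = 484 <= 492 < 529 = 23^2.
Iterate m_{i+1} = d_i*a_i - m_i, d_{i+1} = (492 - m_{i+1}^2)/d_i, a_{i+1} = floor((a_0 + m_{i+1})/d_{i+1}):
  m_1 = 1*22 - 0 = 22, d_1 = (492 - 22^2)/1 = 8/1 = 8, a_1 = floor((22 + 22)/8) = 5.
  m_2 = 8*5 - 22 = 18, d_2 = (492 - 18^2)/8 = 168/8 = 21, a_2 = floor((22 + 18)/21) = 1.
  m_3 = 21*1 - 18 = 3, d_3 = (492 - 3^2)/21 = 483/21 = 23, a_3 = floor((22 + 3)/23) = 1.
  m_4 = 23*1 - 3 = 20, d_4 = (492 - 20^2)/23 = 92/23 = 4, a_4 = floor((22 + 20)/4) = 10.
  m_5 = 4*10 - 20 = 20, d_5 = (492 - 20^2)/4 = 92/4 = 23, a_5 = floor((22 + 20)/23) = 1.
  m_6 = 23*1 - 20 = 3, d_6 = (492 - 3^2)/23 = 483/23 = 21, a_6 = floor((22 + 3)/21) = 1.
  m_7 = 21*1 - 3 = 18, d_7 = (492 - 18^2)/21 = 168/21 = 8, a_7 = floor((22 + 18)/8) = 5.
  m_8 = 8*5 - 18 = 22, d_8 = (492 - 22^2)/8 = 8/8 = 1, a_8 = floor((22 + 22)/1) = 44.
  m_9 = 1*44 - 22 = 22, d_9 = (492 - 22^2)/1 = 8/1 = 8: (m_9, d_9) = (m_1, d_1) = (22, 8), so from here the quotients repeat a_1, ..., a_8; the period length is 8.
Hence the expansion of sqrt(492) is a_0 = 22 followed by the repeating block 5, 1, 1, 10, 1, 1, 5, 44 (period 8).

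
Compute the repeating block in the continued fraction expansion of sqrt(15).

[3; (1, 6)]

Write x_i = (sqrt(15) + m_i)/d_i with (m_0, d_0) = (0, 1). a_0 = floor(sqrt(15)) = 3, since 3^2 = 9 <= 15 < 16 = 4^2.
Iterate m_{i+1} = d_i*a_i - m_i, d_{i+1} = (15 - m_{i+1}^2)/d_i, a_{i+1} = floor((a_0 + m_{i+1})/d_{i+1}):
  m_1 = 1*3 - 0 = 3, d_1 = (15 - 3^2)/1 = 6/1 = 6, a_1 = floor((3 + 3)/6) = 1.
  m_2 = 6*1 - 3 = 3, d_2 = (15 - 3^2)/6 = 6/6 = 1, a_2 = floor((3 + 3)/1) = 6.
  m_3 = 1*6 - 3 = 3, d_3 = (15 - 3^2)/1 = 6/1 = 6: (m_3, d_3) = (m_1, d_1) = (3, 6), so from here the quotients repeat a_1, a_2; the period length is 2.
Hence the expansion of sqrt(15) is a_0 = 3 followed by the repeating block 1, 6 (period 2).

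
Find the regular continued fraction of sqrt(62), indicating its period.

[7; (1, 6, 1, 14)]

Write x_i = (sqrt(62) + m_i)/d_i with (m_0, d_0) = (0, 1). a_0 = floor(sqrt(62)) = 7, since 7^2 = 49 <= 62 < 64 = 8^2.
Iterate m_{i+1} = d_i*a_i - m_i, d_{i+1} = (62 - m_{i+1}^2)/d_i, a_{i+1} = floor((a_0 + m_{i+1})/d_{i+1}):
  m_1 = 1*7 - 0 = 7, d_1 = (62 - 7^2)/1 = 13/1 = 13, a_1 = floor((7 + 7)/13) = 1.
  m_2 = 13*1 - 7 = 6, d_2 = (62 - 6^2)/13 = 26/13 = 2, a_2 = floor((7 + 6)/2) = 6.
  m_3 = 2*6 - 6 = 6, d_3 = (62 - 6^2)/2 = 26/2 = 13, a_3 = floor((7 + 6)/13) = 1.
  m_4 = 13*1 - 6 = 7, d_4 = (62 - 7^2)/13 = 13/13 = 1, a_4 = floor((7 + 7)/1) = 14.
  m_5 = 1*14 - 7 = 7, d_5 = (62 - 7^2)/1 = 13/1 = 13: (m_5, d_5) = (m_1, d_1) = (7, 13), so from here the quotients repeat a_1, ..., a_4; the period length is 4.
Hence the expansion of sqrt(62) is a_0 = 7 followed by the repeating block 1, 6, 1, 14 (period 4).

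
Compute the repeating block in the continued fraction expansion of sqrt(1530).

[39; (8, 1, 2, 8, 2, 1, 8, 78)]

Write x_i = (sqrt(1530) + m_i)/d_i with (m_0, d_0) = (0, 1). a_0 = floor(sqrt(1530)) = 39, since 39^2 = 1521 <= 1530 < 1600 = 40^2.
Iterate m_{i+1} = d_i*a_i - m_i, d_{i+1} = (1530 - m_{i+1}^2)/d_i, a_{i+1} = floor((a_0 + m_{i+1})/d_{i+1}):
  m_1 = 1*39 - 0 = 39, d_1 = (1530 - 39^2)/1 = 9/1 = 9, a_1 = floor((39 + 39)/9) = 8.
  m_2 = 9*8 - 39 = 33, d_2 = (1530 - 33^2)/9 = 441/9 = 49, a_2 = floor((39 + 33)/49) = 1.
  m_3 = 49*1 - 33 = 16, d_3 = (1530 - 16^2)/49 = 1274/49 = 26, a_3 = floor((39 + 16)/26) = 2.
  m_4 = 26*2 - 16 = 36, d_4 = (1530 - 36^2)/26 = 234/26 = 9, a_4 = floor((39 + 36)/9) = 8.
  m_5 = 9*8 - 36 = 36, d_5 = (1530 - 36^2)/9 = 234/9 = 26, a_5 = floor((39 + 36)/26) = 2.
  m_6 = 26*2 - 36 = 16, d_6 = (1530 - 16^2)/26 = 1274/26 = 49, a_6 = floor((39 + 16)/49) = 1.
  m_7 = 49*1 - 16 = 33, d_7 = (1530 - 33^2)/49 = 441/49 = 9, a_7 = floor((39 + 33)/9) = 8.
  m_8 = 9*8 - 33 = 39, d_8 = (1530 - 39^2)/9 = 9/9 = 1, a_8 = floor((39 + 39)/1) = 78.
  m_9 = 1*78 - 39 = 39, d_9 = (1530 - 39^2)/1 = 9/1 = 9: (m_9, d_9) = (m_1, d_1) = (39, 9), so from here the quotients repeat a_1, ..., a_8; the period length is 8.
Hence the expansion of sqrt(1530) is a_0 = 39 followed by the repeating block 8, 1, 2, 8, 2, 1, 8, 78 (period 8).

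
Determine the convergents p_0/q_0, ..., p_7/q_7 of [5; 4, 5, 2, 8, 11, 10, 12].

5/1, 21/4, 110/21, 241/46, 2038/389, 22659/4325, 228628/43639, 2766195/527993

Using the convergent recurrence p_i = a_i*p_{i-1} + p_{i-2}, q_i = a_i*q_{i-1} + q_{i-2} with p_{-2}=0, p_{-1}=1, q_{-2}=1, q_{-1}=0:
  i=0: a_0=5, p_0 = 5*1 + 0 = 5, q_0 = 5*0 + 1 = 1.
  i=1: a_1=4, p_1 = 4*5 + 1 = 21, q_1 = 4*1 + 0 = 4.
  i=2: a_2=5, p_2 = 5*21 + 5 = 110, q_2 = 5*4 + 1 = 21.
  i=3: a_3=2, p_3 = 2*110 + 21 = 241, q_3 = 2*21 + 4 = 46.
  i=4: a_4=8, p_4 = 8*241 + 110 = 2038, q_4 = 8*46 + 21 = 389.
  i=5: a_5=11, p_5 = 11*2038 + 241 = 22659, q_5 = 11*389 + 46 = 4325.
  i=6: a_6=10, p_6 = 10*22659 + 2038 = 228628, q_6 = 10*4325 + 389 = 43639.
  i=7: a_7=12, p_7 = 12*228628 + 22659 = 2766195, q_7 = 12*43639 + 4325 = 527993.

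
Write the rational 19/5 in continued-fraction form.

[3; 1, 4]

Run the Euclidean algorithm on 19 and 5; the successive quotients are the partial quotients a_0, a_1, ... (each step inverts the fractional part left over by the previous one):
  19 = 3*5 + 4, so a_0 = 3.
  5 = 1*4 + 1, so a_1 = 1.
  4 = 4*1 + 0, so a_2 = 4.
The remainder reaches 0 after 3 divisions, so the expansion has 3 partial quotients, read off in order.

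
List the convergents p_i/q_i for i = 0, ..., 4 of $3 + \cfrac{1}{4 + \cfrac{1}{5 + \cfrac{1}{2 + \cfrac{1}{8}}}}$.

Using the convergent recurrence p_i = a_i*p_{i-1} + p_{i-2}, q_i = a_i*q_{i-1} + q_{i-2} with p_{-2}=0, p_{-1}=1, q_{-2}=1, q_{-1}=0:
  i=0: a_0=3, p_0 = 3*1 + 0 = 3, q_0 = 3*0 + 1 = 1.
  i=1: a_1=4, p_1 = 4*3 + 1 = 13, q_1 = 4*1 + 0 = 4.
  i=2: a_2=5, p_2 = 5*13 + 3 = 68, q_2 = 5*4 + 1 = 21.
  i=3: a_3=2, p_3 = 2*68 + 13 = 149, q_3 = 2*21 + 4 = 46.
  i=4: a_4=8, p_4 = 8*149 + 68 = 1260, q_4 = 8*46 + 21 = 389.

3/1, 13/4, 68/21, 149/46, 1260/389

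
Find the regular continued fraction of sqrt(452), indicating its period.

Write x_i = (sqrt(452) + m_i)/d_i with (m_0, d_0) = (0, 1). a_0 = floor(sqrt(452)) = 21, since 21^2 = 441 <= 452 < 484 = 22^2.
Iterate m_{i+1} = d_i*a_i - m_i, d_{i+1} = (452 - m_{i+1}^2)/d_i, a_{i+1} = floor((a_0 + m_{i+1})/d_{i+1}):
  m_1 = 1*21 - 0 = 21, d_1 = (452 - 21^2)/1 = 11/1 = 11, a_1 = floor((21 + 21)/11) = 3.
  m_2 = 11*3 - 21 = 12, d_2 = (452 - 12^2)/11 = 308/11 = 28, a_2 = floor((21 + 12)/28) = 1.
  m_3 = 28*1 - 12 = 16, d_3 = (452 - 16^2)/28 = 196/28 = 7, a_3 = floor((21 + 16)/7) = 5.
  m_4 = 7*5 - 16 = 19, d_4 = (452 - 19^2)/7 = 91/7 = 13, a_4 = floor((21 + 19)/13) = 3.
  m_5 = 13*3 - 19 = 20, d_5 = (452 - 20^2)/13 = 52/13 = 4, a_5 = floor((21 + 20)/4) = 10.
  m_6 = 4*10 - 20 = 20, d_6 = (452 - 20^2)/4 = 52/4 = 13, a_6 = floor((21 + 20)/13) = 3.
  m_7 = 13*3 - 20 = 19, d_7 = (452 - 19^2)/13 = 91/13 = 7, a_7 = floor((21 + 19)/7) = 5.
  m_8 = 7*5 - 19 = 16, d_8 = (452 - 16^2)/7 = 196/7 = 28, a_8 = floor((21 + 16)/28) = 1.
  m_9 = 28*1 - 16 = 12, d_9 = (452 - 12^2)/28 = 308/28 = 11, a_9 = floor((21 + 12)/11) = 3.
  m_10 = 11*3 - 12 = 21, d_10 = (452 - 21^2)/11 = 11/11 = 1, a_10 = floor((21 + 21)/1) = 42.
  m_11 = 1*42 - 21 = 21, d_11 = (452 - 21^2)/1 = 11/1 = 11: (m_11, d_11) = (m_1, d_1) = (21, 11), so from here the quotients repeat a_1, ..., a_10; the period length is 10.
Hence the expansion of sqrt(452) is a_0 = 21 followed by the repeating block 3, 1, 5, 3, 10, 3, 5, 1, 3, 42 (period 10).

[21; (3, 1, 5, 3, 10, 3, 5, 1, 3, 42)]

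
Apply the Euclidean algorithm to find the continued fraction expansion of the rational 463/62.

[7; 2, 7, 4]

Run the Euclidean algorithm on 463 and 62; the successive quotients are the partial quotients a_0, a_1, ... (each step inverts the fractional part left over by the previous one):
  463 = 7*62 + 29, so a_0 = 7.
  62 = 2*29 + 4, so a_1 = 2.
  29 = 7*4 + 1, so a_2 = 7.
  4 = 4*1 + 0, so a_3 = 4.
The remainder reaches 0 after 4 divisions, so the expansion has 4 partial quotients, read off in order.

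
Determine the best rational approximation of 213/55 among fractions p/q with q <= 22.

Expand x = 213/55 as a continued fraction with the Euclidean algorithm:
  213 = 3*55 + 48, so a_0 = 3.
  55 = 1*48 + 7, so a_1 = 1.
  48 = 6*7 + 6, so a_2 = 6.
  7 = 1*6 + 1, so a_3 = 1.
  6 = 6*1 + 0, so a_4 = 6.
so x = [3; 1, 6, 1, 6].
Convergents (p_i = a_i*p_{i-1} + p_{i-2}, q_i = a_i*q_{i-1} + q_{i-2} with p_{-2}=0, p_{-1}=1, q_{-2}=1, q_{-1}=0), until the denominator exceeds 22:
  i=0: a_0=3, p_0 = 3*1 + 0 = 3, q_0 = 3*0 + 1 = 1.
  i=1: a_1=1, p_1 = 1*3 + 1 = 4, q_1 = 1*1 + 0 = 1.
  i=2: a_2=6, p_2 = 6*4 + 3 = 27, q_2 = 6*1 + 1 = 7.
  i=3: a_3=1, p_3 = 1*27 + 4 = 31, q_3 = 1*7 + 1 = 8.
  i=4: a_4=6, p_4 = 6*31 + 27 = 213, q_4 = 6*8 + 7 = 55.
q_4 = 55 > 22, so the last convergent with denominator <= 22 is p_3/q_3 = 31/8.
The closest fraction with denominator <= 22 is either p_3/q_3 or the intermediate fraction (k*p_3 + p_2)/(k*q_3 + q_2) with the largest k >= 1 whose denominator stays <= 22; these approach x as k grows, and every other convergent or intermediate fraction in range is farther away.
Largest k: floor((22 - q_2)/q_3) = floor((22 - 7)/8) = 1.
That gives (1*31 + 27)/(1*8 + 7) = 58/15.
Compare the errors: |x - 31/8| = |213*8 - 31*55|/(55*8) = 1/440, and |x - 58/15| = |213*15 - 58*55|/(55*15) = 5/825.
Cross-multiplying, 1*825 = 825 < 2200 = 5*440, so 1/440 is smaller: the convergent 31/8 is closer to x than 58/15.

31/8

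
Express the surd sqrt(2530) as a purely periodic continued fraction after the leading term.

[50; (3, 2, 1, 10, 2, 10, 1, 2, 3, 100)]

Write x_i = (sqrt(2530) + m_i)/d_i with (m_0, d_0) = (0, 1). a_0 = floor(sqrt(2530)) = 50, since 50^2 = 2500 <= 2530 < 2601 = 51^2.
Iterate m_{i+1} = d_i*a_i - m_i, d_{i+1} = (2530 - m_{i+1}^2)/d_i, a_{i+1} = floor((a_0 + m_{i+1})/d_{i+1}):
  m_1 = 1*50 - 0 = 50, d_1 = (2530 - 50^2)/1 = 30/1 = 30, a_1 = floor((50 + 50)/30) = 3.
  m_2 = 30*3 - 50 = 40, d_2 = (2530 - 40^2)/30 = 930/30 = 31, a_2 = floor((50 + 40)/31) = 2.
  m_3 = 31*2 - 40 = 22, d_3 = (2530 - 22^2)/31 = 2046/31 = 66, a_3 = floor((50 + 22)/66) = 1.
  m_4 = 66*1 - 22 = 44, d_4 = (2530 - 44^2)/66 = 594/66 = 9, a_4 = floor((50 + 44)/9) = 10.
  m_5 = 9*10 - 44 = 46, d_5 = (2530 - 46^2)/9 = 414/9 = 46, a_5 = floor((50 + 46)/46) = 2.
  m_6 = 46*2 - 46 = 46, d_6 = (2530 - 46^2)/46 = 414/46 = 9, a_6 = floor((50 + 46)/9) = 10.
  m_7 = 9*10 - 46 = 44, d_7 = (2530 - 44^2)/9 = 594/9 = 66, a_7 = floor((50 + 44)/66) = 1.
  m_8 = 66*1 - 44 = 22, d_8 = (2530 - 22^2)/66 = 2046/66 = 31, a_8 = floor((50 + 22)/31) = 2.
  m_9 = 31*2 - 22 = 40, d_9 = (2530 - 40^2)/31 = 930/31 = 30, a_9 = floor((50 + 40)/30) = 3.
  m_10 = 30*3 - 40 = 50, d_10 = (2530 - 50^2)/30 = 30/30 = 1, a_10 = floor((50 + 50)/1) = 100.
  m_11 = 1*100 - 50 = 50, d_11 = (2530 - 50^2)/1 = 30/1 = 30: (m_11, d_11) = (m_1, d_1) = (50, 30), so from here the quotients repeat a_1, ..., a_10; the period length is 10.
Hence the expansion of sqrt(2530) is a_0 = 50 followed by the repeating block 3, 2, 1, 10, 2, 10, 1, 2, 3, 100 (period 10).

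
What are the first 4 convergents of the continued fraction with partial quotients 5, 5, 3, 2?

5/1, 26/5, 83/16, 192/37

Using the convergent recurrence p_i = a_i*p_{i-1} + p_{i-2}, q_i = a_i*q_{i-1} + q_{i-2} with p_{-2}=0, p_{-1}=1, q_{-2}=1, q_{-1}=0:
  i=0: a_0=5, p_0 = 5*1 + 0 = 5, q_0 = 5*0 + 1 = 1.
  i=1: a_1=5, p_1 = 5*5 + 1 = 26, q_1 = 5*1 + 0 = 5.
  i=2: a_2=3, p_2 = 3*26 + 5 = 83, q_2 = 3*5 + 1 = 16.
  i=3: a_3=2, p_3 = 2*83 + 26 = 192, q_3 = 2*16 + 5 = 37.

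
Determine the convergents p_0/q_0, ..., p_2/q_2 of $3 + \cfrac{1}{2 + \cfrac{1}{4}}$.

Using the convergent recurrence p_i = a_i*p_{i-1} + p_{i-2}, q_i = a_i*q_{i-1} + q_{i-2} with p_{-2}=0, p_{-1}=1, q_{-2}=1, q_{-1}=0:
  i=0: a_0=3, p_0 = 3*1 + 0 = 3, q_0 = 3*0 + 1 = 1.
  i=1: a_1=2, p_1 = 2*3 + 1 = 7, q_1 = 2*1 + 0 = 2.
  i=2: a_2=4, p_2 = 4*7 + 3 = 31, q_2 = 4*2 + 1 = 9.

3/1, 7/2, 31/9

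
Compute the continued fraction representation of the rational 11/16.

Run the Euclidean algorithm on 11 and 16; the successive quotients are the partial quotients a_0, a_1, ... (each step inverts the fractional part left over by the previous one):
  11 = 0*16 + 11, so a_0 = 0.
  16 = 1*11 + 5, so a_1 = 1.
  11 = 2*5 + 1, so a_2 = 2.
  5 = 5*1 + 0, so a_3 = 5.
The remainder reaches 0 after 4 divisions, so the expansion has 4 partial quotients, read off in order.

[0; 1, 2, 5]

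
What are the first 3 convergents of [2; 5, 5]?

Using the convergent recurrence p_i = a_i*p_{i-1} + p_{i-2}, q_i = a_i*q_{i-1} + q_{i-2} with p_{-2}=0, p_{-1}=1, q_{-2}=1, q_{-1}=0:
  i=0: a_0=2, p_0 = 2*1 + 0 = 2, q_0 = 2*0 + 1 = 1.
  i=1: a_1=5, p_1 = 5*2 + 1 = 11, q_1 = 5*1 + 0 = 5.
  i=2: a_2=5, p_2 = 5*11 + 2 = 57, q_2 = 5*5 + 1 = 26.

2/1, 11/5, 57/26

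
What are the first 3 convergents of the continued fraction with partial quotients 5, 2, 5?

5/1, 11/2, 60/11

Using the convergent recurrence p_i = a_i*p_{i-1} + p_{i-2}, q_i = a_i*q_{i-1} + q_{i-2} with p_{-2}=0, p_{-1}=1, q_{-2}=1, q_{-1}=0:
  i=0: a_0=5, p_0 = 5*1 + 0 = 5, q_0 = 5*0 + 1 = 1.
  i=1: a_1=2, p_1 = 2*5 + 1 = 11, q_1 = 2*1 + 0 = 2.
  i=2: a_2=5, p_2 = 5*11 + 5 = 60, q_2 = 5*2 + 1 = 11.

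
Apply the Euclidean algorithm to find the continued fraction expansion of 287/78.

Run the Euclidean algorithm on 287 and 78; the successive quotients are the partial quotients a_0, a_1, ... (each step inverts the fractional part left over by the previous one):
  287 = 3*78 + 53, so a_0 = 3.
  78 = 1*53 + 25, so a_1 = 1.
  53 = 2*25 + 3, so a_2 = 2.
  25 = 8*3 + 1, so a_3 = 8.
  3 = 3*1 + 0, so a_4 = 3.
The remainder reaches 0 after 5 divisions, so the expansion has 5 partial quotients, read off in order.

[3; 1, 2, 8, 3]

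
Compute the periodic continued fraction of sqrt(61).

[7; (1, 4, 3, 1, 2, 2, 1, 3, 4, 1, 14)]

Write x_i = (sqrt(61) + m_i)/d_i with (m_0, d_0) = (0, 1). a_0 = floor(sqrt(61)) = 7, since 7^2 = 49 <= 61 < 64 = 8^2.
Iterate m_{i+1} = d_i*a_i - m_i, d_{i+1} = (61 - m_{i+1}^2)/d_i, a_{i+1} = floor((a_0 + m_{i+1})/d_{i+1}):
  m_1 = 1*7 - 0 = 7, d_1 = (61 - 7^2)/1 = 12/1 = 12, a_1 = floor((7 + 7)/12) = 1.
  m_2 = 12*1 - 7 = 5, d_2 = (61 - 5^2)/12 = 36/12 = 3, a_2 = floor((7 + 5)/3) = 4.
  m_3 = 3*4 - 5 = 7, d_3 = (61 - 7^2)/3 = 12/3 = 4, a_3 = floor((7 + 7)/4) = 3.
  m_4 = 4*3 - 7 = 5, d_4 = (61 - 5^2)/4 = 36/4 = 9, a_4 = floor((7 + 5)/9) = 1.
  m_5 = 9*1 - 5 = 4, d_5 = (61 - 4^2)/9 = 45/9 = 5, a_5 = floor((7 + 4)/5) = 2.
  m_6 = 5*2 - 4 = 6, d_6 = (61 - 6^2)/5 = 25/5 = 5, a_6 = floor((7 + 6)/5) = 2.
  m_7 = 5*2 - 6 = 4, d_7 = (61 - 4^2)/5 = 45/5 = 9, a_7 = floor((7 + 4)/9) = 1.
  m_8 = 9*1 - 4 = 5, d_8 = (61 - 5^2)/9 = 36/9 = 4, a_8 = floor((7 + 5)/4) = 3.
  m_9 = 4*3 - 5 = 7, d_9 = (61 - 7^2)/4 = 12/4 = 3, a_9 = floor((7 + 7)/3) = 4.
  m_10 = 3*4 - 7 = 5, d_10 = (61 - 5^2)/3 = 36/3 = 12, a_10 = floor((7 + 5)/12) = 1.
  m_11 = 12*1 - 5 = 7, d_11 = (61 - 7^2)/12 = 12/12 = 1, a_11 = floor((7 + 7)/1) = 14.
  m_12 = 1*14 - 7 = 7, d_12 = (61 - 7^2)/1 = 12/1 = 12: (m_12, d_12) = (m_1, d_1) = (7, 12), so from here the quotients repeat a_1, ..., a_11; the period length is 11.
Hence the expansion of sqrt(61) is a_0 = 7 followed by the repeating block 1, 4, 3, 1, 2, 2, 1, 3, 4, 1, 14 (period 11).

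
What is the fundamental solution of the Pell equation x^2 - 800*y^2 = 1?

First expand sqrt(800) as a continued fraction. With x_i = (sqrt(800) + m_i)/d_i and (m_0, d_0) = (0, 1): a_0 = floor(sqrt(800)) = 28, since 28^2 = 784 <= 800 < 841 = 29^2.
Iterate m_{i+1} = d_i*a_i - m_i, d_{i+1} = (800 - m_{i+1}^2)/d_i, a_{i+1} = floor((a_0 + m_{i+1})/d_{i+1}):
  m_1 = 1*28 - 0 = 28, d_1 = (800 - 28^2)/1 = 16/1 = 16, a_1 = floor((28 + 28)/16) = 3.
  m_2 = 16*3 - 28 = 20, d_2 = (800 - 20^2)/16 = 400/16 = 25, a_2 = floor((28 + 20)/25) = 1.
  m_3 = 25*1 - 20 = 5, d_3 = (800 - 5^2)/25 = 775/25 = 31, a_3 = floor((28 + 5)/31) = 1.
  m_4 = 31*1 - 5 = 26, d_4 = (800 - 26^2)/31 = 124/31 = 4, a_4 = floor((28 + 26)/4) = 13.
  m_5 = 4*13 - 26 = 26, d_5 = (800 - 26^2)/4 = 124/4 = 31, a_5 = floor((28 + 26)/31) = 1.
  m_6 = 31*1 - 26 = 5, d_6 = (800 - 5^2)/31 = 775/31 = 25, a_6 = floor((28 + 5)/25) = 1.
  m_7 = 25*1 - 5 = 20, d_7 = (800 - 20^2)/25 = 400/25 = 16, a_7 = floor((28 + 20)/16) = 3.
  m_8 = 16*3 - 20 = 28, d_8 = (800 - 28^2)/16 = 16/16 = 1, a_8 = floor((28 + 28)/1) = 56.
  m_9 = 1*56 - 28 = 28, d_9 = (800 - 28^2)/1 = 16/1 = 16: (m_9, d_9) = (m_1, d_1) = (28, 16), so from here the quotients repeat a_1, ..., a_8; the period length is 8.
So sqrt(800) = [28; (3, 1, 1, 13, 1, 1, 3, 56)] with period length k = 8.
k is even, so the fundamental solution of x^2 - 800y^2 = 1 is (p_{k-1}, q_{k-1}) = (p_7, q_7); compute convergents through index 7.
Convergents (p_i = a_i*p_{i-1} + p_{i-2}, q_i = a_i*q_{i-1} + q_{i-2} with p_{-2}=0, p_{-1}=1, q_{-2}=1, q_{-1}=0):
  i=0: a_0=28, p_0 = 28*1 + 0 = 28, q_0 = 28*0 + 1 = 1.
  i=1: a_1=3, p_1 = 3*28 + 1 = 85, q_1 = 3*1 + 0 = 3.
  i=2: a_2=1, p_2 = 1*85 + 28 = 113, q_2 = 1*3 + 1 = 4.
  i=3: a_3=1, p_3 = 1*113 + 85 = 198, q_3 = 1*4 + 3 = 7.
  i=4: a_4=13, p_4 = 13*198 + 113 = 2687, q_4 = 13*7 + 4 = 95.
  i=5: a_5=1, p_5 = 1*2687 + 198 = 2885, q_5 = 1*95 + 7 = 102.
  i=6: a_6=1, p_6 = 1*2885 + 2687 = 5572, q_6 = 1*102 + 95 = 197.
  i=7: a_7=3, p_7 = 3*5572 + 2885 = 19601, q_7 = 3*197 + 102 = 693.
Check: 19601^2 - 800*693^2 = 384199201 - 384199200 = 1, so (x, y) = (19601, 693) solves the equation, and by the theorem it is the least positive solution.

(x, y) = (19601, 693)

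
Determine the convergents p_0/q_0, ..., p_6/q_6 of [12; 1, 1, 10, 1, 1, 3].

Using the convergent recurrence p_i = a_i*p_{i-1} + p_{i-2}, q_i = a_i*q_{i-1} + q_{i-2} with p_{-2}=0, p_{-1}=1, q_{-2}=1, q_{-1}=0:
  i=0: a_0=12, p_0 = 12*1 + 0 = 12, q_0 = 12*0 + 1 = 1.
  i=1: a_1=1, p_1 = 1*12 + 1 = 13, q_1 = 1*1 + 0 = 1.
  i=2: a_2=1, p_2 = 1*13 + 12 = 25, q_2 = 1*1 + 1 = 2.
  i=3: a_3=10, p_3 = 10*25 + 13 = 263, q_3 = 10*2 + 1 = 21.
  i=4: a_4=1, p_4 = 1*263 + 25 = 288, q_4 = 1*21 + 2 = 23.
  i=5: a_5=1, p_5 = 1*288 + 263 = 551, q_5 = 1*23 + 21 = 44.
  i=6: a_6=3, p_6 = 3*551 + 288 = 1941, q_6 = 3*44 + 23 = 155.

12/1, 13/1, 25/2, 263/21, 288/23, 551/44, 1941/155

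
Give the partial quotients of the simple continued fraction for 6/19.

[0; 3, 6]

Run the Euclidean algorithm on 6 and 19; the successive quotients are the partial quotients a_0, a_1, ... (each step inverts the fractional part left over by the previous one):
  6 = 0*19 + 6, so a_0 = 0.
  19 = 3*6 + 1, so a_1 = 3.
  6 = 6*1 + 0, so a_2 = 6.
The remainder reaches 0 after 3 divisions, so the expansion has 3 partial quotients, read off in order.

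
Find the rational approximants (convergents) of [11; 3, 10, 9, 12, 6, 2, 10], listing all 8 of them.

Using the convergent recurrence p_i = a_i*p_{i-1} + p_{i-2}, q_i = a_i*q_{i-1} + q_{i-2} with p_{-2}=0, p_{-1}=1, q_{-2}=1, q_{-1}=0:
  i=0: a_0=11, p_0 = 11*1 + 0 = 11, q_0 = 11*0 + 1 = 1.
  i=1: a_1=3, p_1 = 3*11 + 1 = 34, q_1 = 3*1 + 0 = 3.
  i=2: a_2=10, p_2 = 10*34 + 11 = 351, q_2 = 10*3 + 1 = 31.
  i=3: a_3=9, p_3 = 9*351 + 34 = 3193, q_3 = 9*31 + 3 = 282.
  i=4: a_4=12, p_4 = 12*3193 + 351 = 38667, q_4 = 12*282 + 31 = 3415.
  i=5: a_5=6, p_5 = 6*38667 + 3193 = 235195, q_5 = 6*3415 + 282 = 20772.
  i=6: a_6=2, p_6 = 2*235195 + 38667 = 509057, q_6 = 2*20772 + 3415 = 44959.
  i=7: a_7=10, p_7 = 10*509057 + 235195 = 5325765, q_7 = 10*44959 + 20772 = 470362.

11/1, 34/3, 351/31, 3193/282, 38667/3415, 235195/20772, 509057/44959, 5325765/470362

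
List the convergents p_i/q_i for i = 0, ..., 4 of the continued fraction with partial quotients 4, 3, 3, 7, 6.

Using the convergent recurrence p_i = a_i*p_{i-1} + p_{i-2}, q_i = a_i*q_{i-1} + q_{i-2} with p_{-2}=0, p_{-1}=1, q_{-2}=1, q_{-1}=0:
  i=0: a_0=4, p_0 = 4*1 + 0 = 4, q_0 = 4*0 + 1 = 1.
  i=1: a_1=3, p_1 = 3*4 + 1 = 13, q_1 = 3*1 + 0 = 3.
  i=2: a_2=3, p_2 = 3*13 + 4 = 43, q_2 = 3*3 + 1 = 10.
  i=3: a_3=7, p_3 = 7*43 + 13 = 314, q_3 = 7*10 + 3 = 73.
  i=4: a_4=6, p_4 = 6*314 + 43 = 1927, q_4 = 6*73 + 10 = 448.

4/1, 13/3, 43/10, 314/73, 1927/448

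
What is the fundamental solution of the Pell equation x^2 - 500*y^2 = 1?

First expand sqrt(500) as a continued fraction. With x_i = (sqrt(500) + m_i)/d_i and (m_0, d_0) = (0, 1): a_0 = floor(sqrt(500)) = 22, since 22^2 = 484 <= 500 < 529 = 23^2.
Iterate m_{i+1} = d_i*a_i - m_i, d_{i+1} = (500 - m_{i+1}^2)/d_i, a_{i+1} = floor((a_0 + m_{i+1})/d_{i+1}):
  m_1 = 1*22 - 0 = 22, d_1 = (500 - 22^2)/1 = 16/1 = 16, a_1 = floor((22 + 22)/16) = 2.
  m_2 = 16*2 - 22 = 10, d_2 = (500 - 10^2)/16 = 400/16 = 25, a_2 = floor((22 + 10)/25) = 1.
  m_3 = 25*1 - 10 = 15, d_3 = (500 - 15^2)/25 = 275/25 = 11, a_3 = floor((22 + 15)/11) = 3.
  m_4 = 11*3 - 15 = 18, d_4 = (500 - 18^2)/11 = 176/11 = 16, a_4 = floor((22 + 18)/16) = 2.
  m_5 = 16*2 - 18 = 14, d_5 = (500 - 14^2)/16 = 304/16 = 19, a_5 = floor((22 + 14)/19) = 1.
  m_6 = 19*1 - 14 = 5, d_6 = (500 - 5^2)/19 = 475/19 = 25, a_6 = floor((22 + 5)/25) = 1.
  m_7 = 25*1 - 5 = 20, d_7 = (500 - 20^2)/25 = 100/25 = 4, a_7 = floor((22 + 20)/4) = 10.
  m_8 = 4*10 - 20 = 20, d_8 = (500 - 20^2)/4 = 100/4 = 25, a_8 = floor((22 + 20)/25) = 1.
  m_9 = 25*1 - 20 = 5, d_9 = (500 - 5^2)/25 = 475/25 = 19, a_9 = floor((22 + 5)/19) = 1.
  m_10 = 19*1 - 5 = 14, d_10 = (500 - 14^2)/19 = 304/19 = 16, a_10 = floor((22 + 14)/16) = 2.
  m_11 = 16*2 - 14 = 18, d_11 = (500 - 18^2)/16 = 176/16 = 11, a_11 = floor((22 + 18)/11) = 3.
  m_12 = 11*3 - 18 = 15, d_12 = (500 - 15^2)/11 = 275/11 = 25, a_12 = floor((22 + 15)/25) = 1.
  m_13 = 25*1 - 15 = 10, d_13 = (500 - 10^2)/25 = 400/25 = 16, a_13 = floor((22 + 10)/16) = 2.
  m_14 = 16*2 - 10 = 22, d_14 = (500 - 22^2)/16 = 16/16 = 1, a_14 = floor((22 + 22)/1) = 44.
  m_15 = 1*44 - 22 = 22, d_15 = (500 - 22^2)/1 = 16/1 = 16: (m_15, d_15) = (m_1, d_1) = (22, 16), so from here the quotients repeat a_1, ..., a_14; the period length is 14.
So sqrt(500) = [22; (2, 1, 3, 2, 1, 1, 10, 1, 1, 2, 3, 1, 2, 44)] with period length k = 14.
k is even, so the fundamental solution of x^2 - 500y^2 = 1 is (p_{k-1}, q_{k-1}) = (p_13, q_13); compute convergents through index 13.
Convergents (p_i = a_i*p_{i-1} + p_{i-2}, q_i = a_i*q_{i-1} + q_{i-2} with p_{-2}=0, p_{-1}=1, q_{-2}=1, q_{-1}=0):
  i=0: a_0=22, p_0 = 22*1 + 0 = 22, q_0 = 22*0 + 1 = 1.
  i=1: a_1=2, p_1 = 2*22 + 1 = 45, q_1 = 2*1 + 0 = 2.
  i=2: a_2=1, p_2 = 1*45 + 22 = 67, q_2 = 1*2 + 1 = 3.
  i=3: a_3=3, p_3 = 3*67 + 45 = 246, q_3 = 3*3 + 2 = 11.
  i=4: a_4=2, p_4 = 2*246 + 67 = 559, q_4 = 2*11 + 3 = 25.
  i=5: a_5=1, p_5 = 1*559 + 246 = 805, q_5 = 1*25 + 11 = 36.
  i=6: a_6=1, p_6 = 1*805 + 559 = 1364, q_6 = 1*36 + 25 = 61.
  i=7: a_7=10, p_7 = 10*1364 + 805 = 14445, q_7 = 10*61 + 36 = 646.
  i=8: a_8=1, p_8 = 1*14445 + 1364 = 15809, q_8 = 1*646 + 61 = 707.
  i=9: a_9=1, p_9 = 1*15809 + 14445 = 30254, q_9 = 1*707 + 646 = 1353.
  i=10: a_10=2, p_10 = 2*30254 + 15809 = 76317, q_10 = 2*1353 + 707 = 3413.
  i=11: a_11=3, p_11 = 3*76317 + 30254 = 259205, q_11 = 3*3413 + 1353 = 11592.
  i=12: a_12=1, p_12 = 1*259205 + 76317 = 335522, q_12 = 1*11592 + 3413 = 15005.
  i=13: a_13=2, p_13 = 2*335522 + 259205 = 930249, q_13 = 2*15005 + 11592 = 41602.
Check: 930249^2 - 500*41602^2 = 865363202001 - 865363202000 = 1, so (x, y) = (930249, 41602) solves the equation, and by the theorem it is the least positive solution.

(x, y) = (930249, 41602)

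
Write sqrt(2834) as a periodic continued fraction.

[53; (4, 4, 106)]

Write x_i = (sqrt(2834) + m_i)/d_i with (m_0, d_0) = (0, 1). a_0 = floor(sqrt(2834)) = 53, since 53^2 = 2809 <= 2834 < 2916 = 54^2.
Iterate m_{i+1} = d_i*a_i - m_i, d_{i+1} = (2834 - m_{i+1}^2)/d_i, a_{i+1} = floor((a_0 + m_{i+1})/d_{i+1}):
  m_1 = 1*53 - 0 = 53, d_1 = (2834 - 53^2)/1 = 25/1 = 25, a_1 = floor((53 + 53)/25) = 4.
  m_2 = 25*4 - 53 = 47, d_2 = (2834 - 47^2)/25 = 625/25 = 25, a_2 = floor((53 + 47)/25) = 4.
  m_3 = 25*4 - 47 = 53, d_3 = (2834 - 53^2)/25 = 25/25 = 1, a_3 = floor((53 + 53)/1) = 106.
  m_4 = 1*106 - 53 = 53, d_4 = (2834 - 53^2)/1 = 25/1 = 25: (m_4, d_4) = (m_1, d_1) = (53, 25), so from here the quotients repeat a_1, ..., a_3; the period length is 3.
Hence the expansion of sqrt(2834) is a_0 = 53 followed by the repeating block 4, 4, 106 (period 3).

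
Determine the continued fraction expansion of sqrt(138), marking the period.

Write x_i = (sqrt(138) + m_i)/d_i with (m_0, d_0) = (0, 1). a_0 = floor(sqrt(138)) = 11, since 11^2 = 121 <= 138 < 144 = 12^2.
Iterate m_{i+1} = d_i*a_i - m_i, d_{i+1} = (138 - m_{i+1}^2)/d_i, a_{i+1} = floor((a_0 + m_{i+1})/d_{i+1}):
  m_1 = 1*11 - 0 = 11, d_1 = (138 - 11^2)/1 = 17/1 = 17, a_1 = floor((11 + 11)/17) = 1.
  m_2 = 17*1 - 11 = 6, d_2 = (138 - 6^2)/17 = 102/17 = 6, a_2 = floor((11 + 6)/6) = 2.
  m_3 = 6*2 - 6 = 6, d_3 = (138 - 6^2)/6 = 102/6 = 17, a_3 = floor((11 + 6)/17) = 1.
  m_4 = 17*1 - 6 = 11, d_4 = (138 - 11^2)/17 = 17/17 = 1, a_4 = floor((11 + 11)/1) = 22.
  m_5 = 1*22 - 11 = 11, d_5 = (138 - 11^2)/1 = 17/1 = 17: (m_5, d_5) = (m_1, d_1) = (11, 17), so from here the quotients repeat a_1, ..., a_4; the period length is 4.
Hence the expansion of sqrt(138) is a_0 = 11 followed by the repeating block 1, 2, 1, 22 (period 4).

[11; (1, 2, 1, 22)]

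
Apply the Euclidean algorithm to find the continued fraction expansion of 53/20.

[2; 1, 1, 1, 6]

Run the Euclidean algorithm on 53 and 20; the successive quotients are the partial quotients a_0, a_1, ... (each step inverts the fractional part left over by the previous one):
  53 = 2*20 + 13, so a_0 = 2.
  20 = 1*13 + 7, so a_1 = 1.
  13 = 1*7 + 6, so a_2 = 1.
  7 = 1*6 + 1, so a_3 = 1.
  6 = 6*1 + 0, so a_4 = 6.
The remainder reaches 0 after 5 divisions, so the expansion has 5 partial quotients, read off in order.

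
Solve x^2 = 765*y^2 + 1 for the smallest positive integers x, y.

(x, y) = (285769, 10332)

First expand sqrt(765) as a continued fraction. With x_i = (sqrt(765) + m_i)/d_i and (m_0, d_0) = (0, 1): a_0 = floor(sqrt(765)) = 27, since 27^2 = 729 <= 765 < 784 = 28^2.
Iterate m_{i+1} = d_i*a_i - m_i, d_{i+1} = (765 - m_{i+1}^2)/d_i, a_{i+1} = floor((a_0 + m_{i+1})/d_{i+1}):
  m_1 = 1*27 - 0 = 27, d_1 = (765 - 27^2)/1 = 36/1 = 36, a_1 = floor((27 + 27)/36) = 1.
  m_2 = 36*1 - 27 = 9, d_2 = (765 - 9^2)/36 = 684/36 = 19, a_2 = floor((27 + 9)/19) = 1.
  m_3 = 19*1 - 9 = 10, d_3 = (765 - 10^2)/19 = 665/19 = 35, a_3 = floor((27 + 10)/35) = 1.
  m_4 = 35*1 - 10 = 25, d_4 = (765 - 25^2)/35 = 140/35 = 4, a_4 = floor((27 + 25)/4) = 13.
  m_5 = 4*13 - 25 = 27, d_5 = (765 - 27^2)/4 = 36/4 = 9, a_5 = floor((27 + 27)/9) = 6.
  m_6 = 9*6 - 27 = 27, d_6 = (765 - 27^2)/9 = 36/9 = 4, a_6 = floor((27 + 27)/4) = 13.
  m_7 = 4*13 - 27 = 25, d_7 = (765 - 25^2)/4 = 140/4 = 35, a_7 = floor((27 + 25)/35) = 1.
  m_8 = 35*1 - 25 = 10, d_8 = (765 - 10^2)/35 = 665/35 = 19, a_8 = floor((27 + 10)/19) = 1.
  m_9 = 19*1 - 10 = 9, d_9 = (765 - 9^2)/19 = 684/19 = 36, a_9 = floor((27 + 9)/36) = 1.
  m_10 = 36*1 - 9 = 27, d_10 = (765 - 27^2)/36 = 36/36 = 1, a_10 = floor((27 + 27)/1) = 54.
  m_11 = 1*54 - 27 = 27, d_11 = (765 - 27^2)/1 = 36/1 = 36: (m_11, d_11) = (m_1, d_1) = (27, 36), so from here the quotients repeat a_1, ..., a_10; the period length is 10.
So sqrt(765) = [27; (1, 1, 1, 13, 6, 13, 1, 1, 1, 54)] with period length k = 10.
k is even, so the fundamental solution of x^2 - 765y^2 = 1 is (p_{k-1}, q_{k-1}) = (p_9, q_9); compute convergents through index 9.
Convergents (p_i = a_i*p_{i-1} + p_{i-2}, q_i = a_i*q_{i-1} + q_{i-2} with p_{-2}=0, p_{-1}=1, q_{-2}=1, q_{-1}=0):
  i=0: a_0=27, p_0 = 27*1 + 0 = 27, q_0 = 27*0 + 1 = 1.
  i=1: a_1=1, p_1 = 1*27 + 1 = 28, q_1 = 1*1 + 0 = 1.
  i=2: a_2=1, p_2 = 1*28 + 27 = 55, q_2 = 1*1 + 1 = 2.
  i=3: a_3=1, p_3 = 1*55 + 28 = 83, q_3 = 1*2 + 1 = 3.
  i=4: a_4=13, p_4 = 13*83 + 55 = 1134, q_4 = 13*3 + 2 = 41.
  i=5: a_5=6, p_5 = 6*1134 + 83 = 6887, q_5 = 6*41 + 3 = 249.
  i=6: a_6=13, p_6 = 13*6887 + 1134 = 90665, q_6 = 13*249 + 41 = 3278.
  i=7: a_7=1, p_7 = 1*90665 + 6887 = 97552, q_7 = 1*3278 + 249 = 3527.
  i=8: a_8=1, p_8 = 1*97552 + 90665 = 188217, q_8 = 1*3527 + 3278 = 6805.
  i=9: a_9=1, p_9 = 1*188217 + 97552 = 285769, q_9 = 1*6805 + 3527 = 10332.
Check: 285769^2 - 765*10332^2 = 81663921361 - 81663921360 = 1, so (x, y) = (285769, 10332) solves the equation, and by the theorem it is the least positive solution.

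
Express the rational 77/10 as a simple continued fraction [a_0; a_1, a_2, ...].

[7; 1, 2, 3]

Run the Euclidean algorithm on 77 and 10; the successive quotients are the partial quotients a_0, a_1, ... (each step inverts the fractional part left over by the previous one):
  77 = 7*10 + 7, so a_0 = 7.
  10 = 1*7 + 3, so a_1 = 1.
  7 = 2*3 + 1, so a_2 = 2.
  3 = 3*1 + 0, so a_3 = 3.
The remainder reaches 0 after 4 divisions, so the expansion has 4 partial quotients, read off in order.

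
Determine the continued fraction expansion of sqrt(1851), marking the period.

[43; (43, 86)]

Write x_i = (sqrt(1851) + m_i)/d_i with (m_0, d_0) = (0, 1). a_0 = floor(sqrt(1851)) = 43, since 43^2 = 1849 <= 1851 < 1936 = 44^2.
Iterate m_{i+1} = d_i*a_i - m_i, d_{i+1} = (1851 - m_{i+1}^2)/d_i, a_{i+1} = floor((a_0 + m_{i+1})/d_{i+1}):
  m_1 = 1*43 - 0 = 43, d_1 = (1851 - 43^2)/1 = 2/1 = 2, a_1 = floor((43 + 43)/2) = 43.
  m_2 = 2*43 - 43 = 43, d_2 = (1851 - 43^2)/2 = 2/2 = 1, a_2 = floor((43 + 43)/1) = 86.
  m_3 = 1*86 - 43 = 43, d_3 = (1851 - 43^2)/1 = 2/1 = 2: (m_3, d_3) = (m_1, d_1) = (43, 2), so from here the quotients repeat a_1, a_2; the period length is 2.
Hence the expansion of sqrt(1851) is a_0 = 43 followed by the repeating block 43, 86 (period 2).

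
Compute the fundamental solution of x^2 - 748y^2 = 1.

First expand sqrt(748) as a continued fraction. With x_i = (sqrt(748) + m_i)/d_i and (m_0, d_0) = (0, 1): a_0 = floor(sqrt(748)) = 27, since 27^2 = 729 <= 748 < 784 = 28^2.
Iterate m_{i+1} = d_i*a_i - m_i, d_{i+1} = (748 - m_{i+1}^2)/d_i, a_{i+1} = floor((a_0 + m_{i+1})/d_{i+1}):
  m_1 = 1*27 - 0 = 27, d_1 = (748 - 27^2)/1 = 19/1 = 19, a_1 = floor((27 + 27)/19) = 2.
  m_2 = 19*2 - 27 = 11, d_2 = (748 - 11^2)/19 = 627/19 = 33, a_2 = floor((27 + 11)/33) = 1.
  m_3 = 33*1 - 11 = 22, d_3 = (748 - 22^2)/33 = 264/33 = 8, a_3 = floor((27 + 22)/8) = 6.
  m_4 = 8*6 - 22 = 26, d_4 = (748 - 26^2)/8 = 72/8 = 9, a_4 = floor((27 + 26)/9) = 5.
  m_5 = 9*5 - 26 = 19, d_5 = (748 - 19^2)/9 = 387/9 = 43, a_5 = floor((27 + 19)/43) = 1.
  m_6 = 43*1 - 19 = 24, d_6 = (748 - 24^2)/43 = 172/43 = 4, a_6 = floor((27 + 24)/4) = 12.
  m_7 = 4*12 - 24 = 24, d_7 = (748 - 24^2)/4 = 172/4 = 43, a_7 = floor((27 + 24)/43) = 1.
  m_8 = 43*1 - 24 = 19, d_8 = (748 - 19^2)/43 = 387/43 = 9, a_8 = floor((27 + 19)/9) = 5.
  m_9 = 9*5 - 19 = 26, d_9 = (748 - 26^2)/9 = 72/9 = 8, a_9 = floor((27 + 26)/8) = 6.
  m_10 = 8*6 - 26 = 22, d_10 = (748 - 22^2)/8 = 264/8 = 33, a_10 = floor((27 + 22)/33) = 1.
  m_11 = 33*1 - 22 = 11, d_11 = (748 - 11^2)/33 = 627/33 = 19, a_11 = floor((27 + 11)/19) = 2.
  m_12 = 19*2 - 11 = 27, d_12 = (748 - 27^2)/19 = 19/19 = 1, a_12 = floor((27 + 27)/1) = 54.
  m_13 = 1*54 - 27 = 27, d_13 = (748 - 27^2)/1 = 19/1 = 19: (m_13, d_13) = (m_1, d_1) = (27, 19), so from here the quotients repeat a_1, ..., a_12; the period length is 12.
So sqrt(748) = [27; (2, 1, 6, 5, 1, 12, 1, 5, 6, 1, 2, 54)] with period length k = 12.
k is even, so the fundamental solution of x^2 - 748y^2 = 1 is (p_{k-1}, q_{k-1}) = (p_11, q_11); compute convergents through index 11.
Convergents (p_i = a_i*p_{i-1} + p_{i-2}, q_i = a_i*q_{i-1} + q_{i-2} with p_{-2}=0, p_{-1}=1, q_{-2}=1, q_{-1}=0):
  i=0: a_0=27, p_0 = 27*1 + 0 = 27, q_0 = 27*0 + 1 = 1.
  i=1: a_1=2, p_1 = 2*27 + 1 = 55, q_1 = 2*1 + 0 = 2.
  i=2: a_2=1, p_2 = 1*55 + 27 = 82, q_2 = 1*2 + 1 = 3.
  i=3: a_3=6, p_3 = 6*82 + 55 = 547, q_3 = 6*3 + 2 = 20.
  i=4: a_4=5, p_4 = 5*547 + 82 = 2817, q_4 = 5*20 + 3 = 103.
  i=5: a_5=1, p_5 = 1*2817 + 547 = 3364, q_5 = 1*103 + 20 = 123.
  i=6: a_6=12, p_6 = 12*3364 + 2817 = 43185, q_6 = 12*123 + 103 = 1579.
  i=7: a_7=1, p_7 = 1*43185 + 3364 = 46549, q_7 = 1*1579 + 123 = 1702.
  i=8: a_8=5, p_8 = 5*46549 + 43185 = 275930, q_8 = 5*1702 + 1579 = 10089.
  i=9: a_9=6, p_9 = 6*275930 + 46549 = 1702129, q_9 = 6*10089 + 1702 = 62236.
  i=10: a_10=1, p_10 = 1*1702129 + 275930 = 1978059, q_10 = 1*62236 + 10089 = 72325.
  i=11: a_11=2, p_11 = 2*1978059 + 1702129 = 5658247, q_11 = 2*72325 + 62236 = 206886.
Check: 5658247^2 - 748*206886^2 = 32015759113009 - 32015759113008 = 1, so (x, y) = (5658247, 206886) solves the equation, and by the theorem it is the least positive solution.

(x, y) = (5658247, 206886)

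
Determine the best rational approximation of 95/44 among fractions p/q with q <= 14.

28/13

Expand x = 95/44 as a continued fraction with the Euclidean algorithm:
  95 = 2*44 + 7, so a_0 = 2.
  44 = 6*7 + 2, so a_1 = 6.
  7 = 3*2 + 1, so a_2 = 3.
  2 = 2*1 + 0, so a_3 = 2.
so x = [2; 6, 3, 2].
Convergents (p_i = a_i*p_{i-1} + p_{i-2}, q_i = a_i*q_{i-1} + q_{i-2} with p_{-2}=0, p_{-1}=1, q_{-2}=1, q_{-1}=0), until the denominator exceeds 14:
  i=0: a_0=2, p_0 = 2*1 + 0 = 2, q_0 = 2*0 + 1 = 1.
  i=1: a_1=6, p_1 = 6*2 + 1 = 13, q_1 = 6*1 + 0 = 6.
  i=2: a_2=3, p_2 = 3*13 + 2 = 41, q_2 = 3*6 + 1 = 19.
q_2 = 19 > 14, so the last convergent with denominator <= 14 is p_1/q_1 = 13/6.
The closest fraction with denominator <= 14 is either p_1/q_1 or the intermediate fraction (k*p_1 + p_0)/(k*q_1 + q_0) with the largest k >= 1 whose denominator stays <= 14; these approach x as k grows, and every other convergent or intermediate fraction in range is farther away.
Largest k: floor((14 - q_0)/q_1) = floor((14 - 1)/6) = 2.
That gives (2*13 + 2)/(2*6 + 1) = 28/13.
Compare the errors: |x - 13/6| = |95*6 - 13*44|/(44*6) = 2/264, and |x - 28/13| = |95*13 - 28*44|/(44*13) = 3/572.
Cross-multiplying, 3*264 = 792 < 1144 = 2*572, so 3/572 is smaller: the intermediate fraction 28/13 is closer to x than 13/6.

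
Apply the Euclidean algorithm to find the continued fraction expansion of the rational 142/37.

Run the Euclidean algorithm on 142 and 37; the successive quotients are the partial quotients a_0, a_1, ... (each step inverts the fractional part left over by the previous one):
  142 = 3*37 + 31, so a_0 = 3.
  37 = 1*31 + 6, so a_1 = 1.
  31 = 5*6 + 1, so a_2 = 5.
  6 = 6*1 + 0, so a_3 = 6.
The remainder reaches 0 after 4 divisions, so the expansion has 4 partial quotients, read off in order.

[3; 1, 5, 6]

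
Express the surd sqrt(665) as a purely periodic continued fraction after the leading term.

[25; (1, 3, 1, 2, 2, 2, 1, 3, 1, 50)]

Write x_i = (sqrt(665) + m_i)/d_i with (m_0, d_0) = (0, 1). a_0 = floor(sqrt(665)) = 25, since 25^2 = 625 <= 665 < 676 = 26^2.
Iterate m_{i+1} = d_i*a_i - m_i, d_{i+1} = (665 - m_{i+1}^2)/d_i, a_{i+1} = floor((a_0 + m_{i+1})/d_{i+1}):
  m_1 = 1*25 - 0 = 25, d_1 = (665 - 25^2)/1 = 40/1 = 40, a_1 = floor((25 + 25)/40) = 1.
  m_2 = 40*1 - 25 = 15, d_2 = (665 - 15^2)/40 = 440/40 = 11, a_2 = floor((25 + 15)/11) = 3.
  m_3 = 11*3 - 15 = 18, d_3 = (665 - 18^2)/11 = 341/11 = 31, a_3 = floor((25 + 18)/31) = 1.
  m_4 = 31*1 - 18 = 13, d_4 = (665 - 13^2)/31 = 496/31 = 16, a_4 = floor((25 + 13)/16) = 2.
  m_5 = 16*2 - 13 = 19, d_5 = (665 - 19^2)/16 = 304/16 = 19, a_5 = floor((25 + 19)/19) = 2.
  m_6 = 19*2 - 19 = 19, d_6 = (665 - 19^2)/19 = 304/19 = 16, a_6 = floor((25 + 19)/16) = 2.
  m_7 = 16*2 - 19 = 13, d_7 = (665 - 13^2)/16 = 496/16 = 31, a_7 = floor((25 + 13)/31) = 1.
  m_8 = 31*1 - 13 = 18, d_8 = (665 - 18^2)/31 = 341/31 = 11, a_8 = floor((25 + 18)/11) = 3.
  m_9 = 11*3 - 18 = 15, d_9 = (665 - 15^2)/11 = 440/11 = 40, a_9 = floor((25 + 15)/40) = 1.
  m_10 = 40*1 - 15 = 25, d_10 = (665 - 25^2)/40 = 40/40 = 1, a_10 = floor((25 + 25)/1) = 50.
  m_11 = 1*50 - 25 = 25, d_11 = (665 - 25^2)/1 = 40/1 = 40: (m_11, d_11) = (m_1, d_1) = (25, 40), so from here the quotients repeat a_1, ..., a_10; the period length is 10.
Hence the expansion of sqrt(665) is a_0 = 25 followed by the repeating block 1, 3, 1, 2, 2, 2, 1, 3, 1, 50 (period 10).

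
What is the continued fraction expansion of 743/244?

[3; 22, 5, 2]

Run the Euclidean algorithm on 743 and 244; the successive quotients are the partial quotients a_0, a_1, ... (each step inverts the fractional part left over by the previous one):
  743 = 3*244 + 11, so a_0 = 3.
  244 = 22*11 + 2, so a_1 = 22.
  11 = 5*2 + 1, so a_2 = 5.
  2 = 2*1 + 0, so a_3 = 2.
The remainder reaches 0 after 4 divisions, so the expansion has 4 partial quotients, read off in order.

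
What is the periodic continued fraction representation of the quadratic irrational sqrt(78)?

Write x_i = (sqrt(78) + m_i)/d_i with (m_0, d_0) = (0, 1). a_0 = floor(sqrt(78)) = 8, since 8^2 = 64 <= 78 < 81 = 9^2.
Iterate m_{i+1} = d_i*a_i - m_i, d_{i+1} = (78 - m_{i+1}^2)/d_i, a_{i+1} = floor((a_0 + m_{i+1})/d_{i+1}):
  m_1 = 1*8 - 0 = 8, d_1 = (78 - 8^2)/1 = 14/1 = 14, a_1 = floor((8 + 8)/14) = 1.
  m_2 = 14*1 - 8 = 6, d_2 = (78 - 6^2)/14 = 42/14 = 3, a_2 = floor((8 + 6)/3) = 4.
  m_3 = 3*4 - 6 = 6, d_3 = (78 - 6^2)/3 = 42/3 = 14, a_3 = floor((8 + 6)/14) = 1.
  m_4 = 14*1 - 6 = 8, d_4 = (78 - 8^2)/14 = 14/14 = 1, a_4 = floor((8 + 8)/1) = 16.
  m_5 = 1*16 - 8 = 8, d_5 = (78 - 8^2)/1 = 14/1 = 14: (m_5, d_5) = (m_1, d_1) = (8, 14), so from here the quotients repeat a_1, ..., a_4; the period length is 4.
Hence the expansion of sqrt(78) is a_0 = 8 followed by the repeating block 1, 4, 1, 16 (period 4).

[8; (1, 4, 1, 16)]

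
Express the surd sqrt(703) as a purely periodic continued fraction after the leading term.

[26; (1, 1, 17, 5, 1, 5, 17, 1, 1, 52)]

Write x_i = (sqrt(703) + m_i)/d_i with (m_0, d_0) = (0, 1). a_0 = floor(sqrt(703)) = 26, since 26^2 = 676 <= 703 < 729 = 27^2.
Iterate m_{i+1} = d_i*a_i - m_i, d_{i+1} = (703 - m_{i+1}^2)/d_i, a_{i+1} = floor((a_0 + m_{i+1})/d_{i+1}):
  m_1 = 1*26 - 0 = 26, d_1 = (703 - 26^2)/1 = 27/1 = 27, a_1 = floor((26 + 26)/27) = 1.
  m_2 = 27*1 - 26 = 1, d_2 = (703 - 1^2)/27 = 702/27 = 26, a_2 = floor((26 + 1)/26) = 1.
  m_3 = 26*1 - 1 = 25, d_3 = (703 - 25^2)/26 = 78/26 = 3, a_3 = floor((26 + 25)/3) = 17.
  m_4 = 3*17 - 25 = 26, d_4 = (703 - 26^2)/3 = 27/3 = 9, a_4 = floor((26 + 26)/9) = 5.
  m_5 = 9*5 - 26 = 19, d_5 = (703 - 19^2)/9 = 342/9 = 38, a_5 = floor((26 + 19)/38) = 1.
  m_6 = 38*1 - 19 = 19, d_6 = (703 - 19^2)/38 = 342/38 = 9, a_6 = floor((26 + 19)/9) = 5.
  m_7 = 9*5 - 19 = 26, d_7 = (703 - 26^2)/9 = 27/9 = 3, a_7 = floor((26 + 26)/3) = 17.
  m_8 = 3*17 - 26 = 25, d_8 = (703 - 25^2)/3 = 78/3 = 26, a_8 = floor((26 + 25)/26) = 1.
  m_9 = 26*1 - 25 = 1, d_9 = (703 - 1^2)/26 = 702/26 = 27, a_9 = floor((26 + 1)/27) = 1.
  m_10 = 27*1 - 1 = 26, d_10 = (703 - 26^2)/27 = 27/27 = 1, a_10 = floor((26 + 26)/1) = 52.
  m_11 = 1*52 - 26 = 26, d_11 = (703 - 26^2)/1 = 27/1 = 27: (m_11, d_11) = (m_1, d_1) = (26, 27), so from here the quotients repeat a_1, ..., a_10; the period length is 10.
Hence the expansion of sqrt(703) is a_0 = 26 followed by the repeating block 1, 1, 17, 5, 1, 5, 17, 1, 1, 52 (period 10).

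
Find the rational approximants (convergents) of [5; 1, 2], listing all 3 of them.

Using the convergent recurrence p_i = a_i*p_{i-1} + p_{i-2}, q_i = a_i*q_{i-1} + q_{i-2} with p_{-2}=0, p_{-1}=1, q_{-2}=1, q_{-1}=0:
  i=0: a_0=5, p_0 = 5*1 + 0 = 5, q_0 = 5*0 + 1 = 1.
  i=1: a_1=1, p_1 = 1*5 + 1 = 6, q_1 = 1*1 + 0 = 1.
  i=2: a_2=2, p_2 = 2*6 + 5 = 17, q_2 = 2*1 + 1 = 3.

5/1, 6/1, 17/3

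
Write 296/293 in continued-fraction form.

[1; 97, 1, 2]

Run the Euclidean algorithm on 296 and 293; the successive quotients are the partial quotients a_0, a_1, ... (each step inverts the fractional part left over by the previous one):
  296 = 1*293 + 3, so a_0 = 1.
  293 = 97*3 + 2, so a_1 = 97.
  3 = 1*2 + 1, so a_2 = 1.
  2 = 2*1 + 0, so a_3 = 2.
The remainder reaches 0 after 4 divisions, so the expansion has 4 partial quotients, read off in order.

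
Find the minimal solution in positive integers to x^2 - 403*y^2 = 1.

First expand sqrt(403) as a continued fraction. With x_i = (sqrt(403) + m_i)/d_i and (m_0, d_0) = (0, 1): a_0 = floor(sqrt(403)) = 20, since 20^2 = 400 <= 403 < 441 = 21^2.
Iterate m_{i+1} = d_i*a_i - m_i, d_{i+1} = (403 - m_{i+1}^2)/d_i, a_{i+1} = floor((a_0 + m_{i+1})/d_{i+1}):
  m_1 = 1*20 - 0 = 20, d_1 = (403 - 20^2)/1 = 3/1 = 3, a_1 = floor((20 + 20)/3) = 13.
  m_2 = 3*13 - 20 = 19, d_2 = (403 - 19^2)/3 = 42/3 = 14, a_2 = floor((20 + 19)/14) = 2.
  m_3 = 14*2 - 19 = 9, d_3 = (403 - 9^2)/14 = 322/14 = 23, a_3 = floor((20 + 9)/23) = 1.
  m_4 = 23*1 - 9 = 14, d_4 = (403 - 14^2)/23 = 207/23 = 9, a_4 = floor((20 + 14)/9) = 3.
  m_5 = 9*3 - 14 = 13, d_5 = (403 - 13^2)/9 = 234/9 = 26, a_5 = floor((20 + 13)/26) = 1.
  m_6 = 26*1 - 13 = 13, d_6 = (403 - 13^2)/26 = 234/26 = 9, a_6 = floor((20 + 13)/9) = 3.
  m_7 = 9*3 - 13 = 14, d_7 = (403 - 14^2)/9 = 207/9 = 23, a_7 = floor((20 + 14)/23) = 1.
  m_8 = 23*1 - 14 = 9, d_8 = (403 - 9^2)/23 = 322/23 = 14, a_8 = floor((20 + 9)/14) = 2.
  m_9 = 14*2 - 9 = 19, d_9 = (403 - 19^2)/14 = 42/14 = 3, a_9 = floor((20 + 19)/3) = 13.
  m_10 = 3*13 - 19 = 20, d_10 = (403 - 20^2)/3 = 3/3 = 1, a_10 = floor((20 + 20)/1) = 40.
  m_11 = 1*40 - 20 = 20, d_11 = (403 - 20^2)/1 = 3/1 = 3: (m_11, d_11) = (m_1, d_1) = (20, 3), so from here the quotients repeat a_1, ..., a_10; the period length is 10.
So sqrt(403) = [20; (13, 2, 1, 3, 1, 3, 1, 2, 13, 40)] with period length k = 10.
k is even, so the fundamental solution of x^2 - 403y^2 = 1 is (p_{k-1}, q_{k-1}) = (p_9, q_9); compute convergents through index 9.
Convergents (p_i = a_i*p_{i-1} + p_{i-2}, q_i = a_i*q_{i-1} + q_{i-2} with p_{-2}=0, p_{-1}=1, q_{-2}=1, q_{-1}=0):
  i=0: a_0=20, p_0 = 20*1 + 0 = 20, q_0 = 20*0 + 1 = 1.
  i=1: a_1=13, p_1 = 13*20 + 1 = 261, q_1 = 13*1 + 0 = 13.
  i=2: a_2=2, p_2 = 2*261 + 20 = 542, q_2 = 2*13 + 1 = 27.
  i=3: a_3=1, p_3 = 1*542 + 261 = 803, q_3 = 1*27 + 13 = 40.
  i=4: a_4=3, p_4 = 3*803 + 542 = 2951, q_4 = 3*40 + 27 = 147.
  i=5: a_5=1, p_5 = 1*2951 + 803 = 3754, q_5 = 1*147 + 40 = 187.
  i=6: a_6=3, p_6 = 3*3754 + 2951 = 14213, q_6 = 3*187 + 147 = 708.
  i=7: a_7=1, p_7 = 1*14213 + 3754 = 17967, q_7 = 1*708 + 187 = 895.
  i=8: a_8=2, p_8 = 2*17967 + 14213 = 50147, q_8 = 2*895 + 708 = 2498.
  i=9: a_9=13, p_9 = 13*50147 + 17967 = 669878, q_9 = 13*2498 + 895 = 33369.
Check: 669878^2 - 403*33369^2 = 448736534884 - 448736534883 = 1, so (x, y) = (669878, 33369) solves the equation, and by the theorem it is the least positive solution.

(x, y) = (669878, 33369)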